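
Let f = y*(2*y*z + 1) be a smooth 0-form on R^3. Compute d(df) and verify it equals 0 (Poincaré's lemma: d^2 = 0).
d(df) = 0

Step 1: df = sum_i (∂f/∂x_i) dx_i = (0) dx + (4*y*z + 1) dy + (2*y^2) dz.
Step 2: Apply d again. Using the 1-form formula, the coefficient of dx ∧ dy in d(df) is ∂^2 f/∂x ∂y - ∂^2 f/∂y ∂x = (0) - (0) = 0 (equality of mixed partials for smooth f).
Similarly for dx ∧ dz and dy ∧ dz — all coefficients vanish. So d(df) = 0.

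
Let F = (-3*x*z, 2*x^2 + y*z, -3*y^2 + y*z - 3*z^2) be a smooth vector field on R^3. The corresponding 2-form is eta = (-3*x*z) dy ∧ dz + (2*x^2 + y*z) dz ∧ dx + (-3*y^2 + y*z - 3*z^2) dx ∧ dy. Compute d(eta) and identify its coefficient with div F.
d(eta) = (y - 8*z) dx ∧ dy ∧ dz; div F = y - 8*z

For a 2-form in R^3 of the form above, applying d gives a 3-form with coefficient ∂P/∂x + ∂Q/∂y + ∂R/∂z:
  ∂P/∂x = -3*z
  ∂Q/∂y = z
  ∂R/∂z = y - 6*z
Sum = y - 8*z, which is exactly div F.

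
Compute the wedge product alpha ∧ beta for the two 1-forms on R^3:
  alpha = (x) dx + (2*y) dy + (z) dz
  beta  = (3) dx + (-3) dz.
alpha ∧ beta = (-3*x - 3*z) dx ∧ dz + (-6*y) dx ∧ dy + (-6*y) dy ∧ dz

Distribute the wedge, using dx_i ∧ dx_j = -dx_j ∧ dx_i and dx_i ∧ dx_i = 0. For each pair (i, j) with i < j, the coefficient of dx_i ∧ dx_j in alpha ∧ beta is (alpha_i * beta_j - alpha_j * beta_i). Collecting: alpha ∧ beta = (-3*x - 3*z) dx ∧ dz + (-6*y) dx ∧ dy + (-6*y) dy ∧ dz.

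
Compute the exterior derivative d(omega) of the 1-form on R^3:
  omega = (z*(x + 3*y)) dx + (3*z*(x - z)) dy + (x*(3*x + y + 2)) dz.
d(omega) = (5*x - 2*y + 2) dx ∧ dz + (-2*x + 6*z) dy ∧ dz

For a 1-form omega = sum_i f_i dx_i, the exterior derivative is
  d(omega) = sum_{i < j} (∂f_j/∂x_i - ∂f_i/∂x_j) dx_i ∧ dx_j.
  coefficient of dx ∧ dz: ∂f_3/∂x - ∂f_1/∂z = ∂(x*(3*x + y + 2))/∂x - ∂(z*(x + 3*y))/∂z = 5*x - 2*y + 2
  coefficient of dy ∧ dz: ∂f_3/∂y - ∂f_2/∂z = ∂(x*(3*x + y + 2))/∂y - ∂(3*z*(x - z))/∂z = -2*x + 6*z
Assembling: d(omega) = (5*x - 2*y + 2) dx ∧ dz + (-2*x + 6*z) dy ∧ dz.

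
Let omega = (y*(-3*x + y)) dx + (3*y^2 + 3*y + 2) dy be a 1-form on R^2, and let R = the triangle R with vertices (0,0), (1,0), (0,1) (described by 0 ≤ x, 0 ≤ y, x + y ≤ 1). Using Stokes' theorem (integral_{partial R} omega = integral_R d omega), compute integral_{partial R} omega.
integral_(partial R) omega = 1/6

Stokes: integral_partial_R omega = integral_R d omega with d omega = (∂Q/∂x - ∂P/∂y) dx ∧ dy.
  ∂Q/∂x = 0
  ∂P/∂y = -3*x + 2*y
  integrand = ∂Q/∂x - ∂P/∂y = 3*x - 2*y.
Integrating over R: integral_0^1 integral_0^{1-x} (3*x - 2*y) dy dx = 1/6.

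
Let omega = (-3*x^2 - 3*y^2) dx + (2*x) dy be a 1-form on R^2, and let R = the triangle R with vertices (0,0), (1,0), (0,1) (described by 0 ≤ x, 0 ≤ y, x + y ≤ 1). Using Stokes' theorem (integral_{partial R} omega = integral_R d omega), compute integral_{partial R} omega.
integral_(partial R) omega = 2

Stokes: integral_partial_R omega = integral_R d omega with d omega = (∂Q/∂x - ∂P/∂y) dx ∧ dy.
  ∂Q/∂x = 2
  ∂P/∂y = -6*y
  integrand = ∂Q/∂x - ∂P/∂y = 6*y + 2.
Integrating over R: integral_0^1 integral_0^{1-x} (6*y + 2) dy dx = 2.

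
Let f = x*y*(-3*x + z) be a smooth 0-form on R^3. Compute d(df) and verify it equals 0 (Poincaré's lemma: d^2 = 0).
d(df) = 0

Step 1: df = sum_i (∂f/∂x_i) dx_i = (y*(-6*x + z)) dx + (x*(-3*x + z)) dy + (x*y) dz.
Step 2: Apply d again. Using the 1-form formula, the coefficient of dx ∧ dy in d(df) is ∂^2 f/∂x ∂y - ∂^2 f/∂y ∂x = (-6*x + z) - (-6*x + z) = 0 (equality of mixed partials for smooth f).
Similarly for dx ∧ dz and dy ∧ dz — all coefficients vanish. So d(df) = 0.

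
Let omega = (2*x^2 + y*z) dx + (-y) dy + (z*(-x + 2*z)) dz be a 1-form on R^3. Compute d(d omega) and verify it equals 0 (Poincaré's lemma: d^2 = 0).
d(d omega) = 0

Step 1: d omega = sum_{i<j} (∂f_j/∂x_i - ∂f_i/∂x_j) dx_i ∧ dx_j:
  coeff of dx ∧ dy: -z
  coeff of dx ∧ dz: -y - z
  coeff of dy ∧ dz: 0
Step 2: Apply d again to each 2-form coefficient. The only possible 3-form in R^3 is dx ∧ dy ∧ dz, with coefficient
  ∂(coeff of dy∧dz)/∂x - ∂(coeff of dx∧dz)/∂y + ∂(coeff of dx∧dy)/∂z
  = ∂/∂x (0) - ∂/∂y (-y - z) + ∂/∂z (-z).
Each of these terms simplifies to sums of mixed partials that cancel in pairs. The result is 0 (by equality of mixed partials for smooth functions — Schwarz / Clairaut).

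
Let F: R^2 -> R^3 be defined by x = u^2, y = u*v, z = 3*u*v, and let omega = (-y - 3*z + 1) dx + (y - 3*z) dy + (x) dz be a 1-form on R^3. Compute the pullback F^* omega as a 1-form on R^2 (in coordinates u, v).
F^* omega = (u*(-17*u*v - 8*v^2 + 2)) du + (u^2*(3*u - 8*v)) dv

Using F^*(f dg) = (f ∘ F) d(g ∘ F), substitute each coordinate x_i by F_i(u, v) in f_i, and replace dx_i by d F_i = (∂F_i/∂u) du + (∂F_i/∂v) dv.
  For the x component: f_1(F) = -10*u*v + 1; d F_1 = (2*u) du + (0) dv
  For the y component: f_2(F) = -8*u*v; d F_2 = (v) du + (u) dv
  For the z component: f_3(F) = u^2; d F_3 = (3*v) du + (3*u) dv
Combining and collecting du, dv coefficients:
  coeff of du: u*(-17*u*v - 8*v^2 + 2)
  coeff of dv: u^2*(3*u - 8*v)
F^* omega = (u*(-17*u*v - 8*v^2 + 2)) du + (u^2*(3*u - 8*v)) dv.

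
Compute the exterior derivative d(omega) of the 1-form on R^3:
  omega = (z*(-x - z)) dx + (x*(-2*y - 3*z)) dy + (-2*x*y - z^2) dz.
d(omega) = (-2*y - 3*z) dx ∧ dy + (x - 2*y + 2*z) dx ∧ dz + (x) dy ∧ dz

For a 1-form omega = sum_i f_i dx_i, the exterior derivative is
  d(omega) = sum_{i < j} (∂f_j/∂x_i - ∂f_i/∂x_j) dx_i ∧ dx_j.
  coefficient of dx ∧ dy: ∂f_2/∂x - ∂f_1/∂y = ∂(x*(-2*y - 3*z))/∂x - ∂(z*(-x - z))/∂y = -2*y - 3*z
  coefficient of dx ∧ dz: ∂f_3/∂x - ∂f_1/∂z = ∂(-2*x*y - z^2)/∂x - ∂(z*(-x - z))/∂z = x - 2*y + 2*z
  coefficient of dy ∧ dz: ∂f_3/∂y - ∂f_2/∂z = ∂(-2*x*y - z^2)/∂y - ∂(x*(-2*y - 3*z))/∂z = x
Assembling: d(omega) = (-2*y - 3*z) dx ∧ dy + (x - 2*y + 2*z) dx ∧ dz + (x) dy ∧ dz.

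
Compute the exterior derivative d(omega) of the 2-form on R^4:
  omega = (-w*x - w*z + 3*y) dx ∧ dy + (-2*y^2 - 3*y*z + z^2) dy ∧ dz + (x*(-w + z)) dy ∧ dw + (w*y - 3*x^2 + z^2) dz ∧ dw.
d(omega) = (-w) dx ∧ dy ∧ dz + (-w - x) dx ∧ dy ∧ dw + (w - x) dy ∧ dz ∧ dw + (-6*x) dx ∧ dz ∧ dw

For a 2-form omega = sum_{i<j} g_{ij} dx_i ∧ dx_j, the exterior derivative is
  d(omega) = sum_{i<j} d(g_{ij}) ∧ dx_i ∧ dx_j = sum_{i<j, k} (∂g_{ij}/∂x_k) dx_k ∧ dx_i ∧ dx_j.
Expand each term, using dx_k ∧ dx_i ∧ dx_j = sgn(permutation) dx_{(a)} ∧ dx_{(b)} ∧ dx_{(c)} with (a < b < c) sorted:
  d(-w*x - w*z + 3*y) includes (∂/∂z)(-w*x - w*z + 3*y) dz = (-w) dz, which multiplied by dx ∧ dy gives (-w) dx ∧ dy ∧ dz
  d(-w*x - w*z + 3*y) includes (∂/∂w)(-w*x - w*z + 3*y) dw = (-x - z) dw, which multiplied by dx ∧ dy gives (-x - z) dx ∧ dy ∧ dw
  d(x*(-w + z)) includes (∂/∂x)(x*(-w + z)) dx = (-w + z) dx, which multiplied by dy ∧ dw gives (-w + z) dx ∧ dy ∧ dw
  d(x*(-w + z)) includes (∂/∂z)(x*(-w + z)) dz = (x) dz, which multiplied by dy ∧ dw gives (-x) dy ∧ dz ∧ dw
  d(w*y - 3*x^2 + z^2) includes (∂/∂x)(w*y - 3*x^2 + z^2) dx = (-6*x) dx, which multiplied by dz ∧ dw gives (-6*x) dx ∧ dz ∧ dw
  d(w*y - 3*x^2 + z^2) includes (∂/∂y)(w*y - 3*x^2 + z^2) dy = (w) dy, which multiplied by dz ∧ dw gives (w) dy ∧ dz ∧ dw
Collecting like 3-forms: d(omega) = (-w) dx ∧ dy ∧ dz + (-w - x) dx ∧ dy ∧ dw + (w - x) dy ∧ dz ∧ dw + (-6*x) dx ∧ dz ∧ dw.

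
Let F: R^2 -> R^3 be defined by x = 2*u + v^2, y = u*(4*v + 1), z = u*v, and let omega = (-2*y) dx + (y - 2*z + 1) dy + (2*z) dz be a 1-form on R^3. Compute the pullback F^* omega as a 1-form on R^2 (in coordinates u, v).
F^* omega = (10*u*v^2 - 10*u*v - 3*u + 4*v + 1) du + (2*u*(5*u*v + 2*u - 8*v^2 - 2*v + 2)) dv

Using F^*(f dg) = (f ∘ F) d(g ∘ F), substitute each coordinate x_i by F_i(u, v) in f_i, and replace dx_i by d F_i = (∂F_i/∂u) du + (∂F_i/∂v) dv.
  For the x component: f_1(F) = 2*u*(-4*v - 1); d F_1 = (2) du + (2*v) dv
  For the y component: f_2(F) = 2*u*v + u + 1; d F_2 = (4*v + 1) du + (4*u) dv
  For the z component: f_3(F) = 2*u*v; d F_3 = (v) du + (u) dv
Combining and collecting du, dv coefficients:
  coeff of du: 10*u*v^2 - 10*u*v - 3*u + 4*v + 1
  coeff of dv: 2*u*(5*u*v + 2*u - 8*v^2 - 2*v + 2)
F^* omega = (10*u*v^2 - 10*u*v - 3*u + 4*v + 1) du + (2*u*(5*u*v + 2*u - 8*v^2 - 2*v + 2)) dv.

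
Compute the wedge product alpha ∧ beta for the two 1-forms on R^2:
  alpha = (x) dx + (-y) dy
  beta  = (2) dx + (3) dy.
alpha ∧ beta = (3*x + 2*y) dx ∧ dy

Distribute the wedge, using dx_i ∧ dx_j = -dx_j ∧ dx_i and dx_i ∧ dx_i = 0. For each pair (i, j) with i < j, the coefficient of dx_i ∧ dx_j in alpha ∧ beta is (alpha_i * beta_j - alpha_j * beta_i). Collecting: alpha ∧ beta = (3*x + 2*y) dx ∧ dy.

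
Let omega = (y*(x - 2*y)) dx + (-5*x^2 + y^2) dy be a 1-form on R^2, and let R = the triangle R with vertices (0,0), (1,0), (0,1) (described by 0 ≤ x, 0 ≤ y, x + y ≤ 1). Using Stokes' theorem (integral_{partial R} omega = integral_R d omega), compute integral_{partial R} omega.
integral_(partial R) omega = -7/6

Stokes: integral_partial_R omega = integral_R d omega with d omega = (∂Q/∂x - ∂P/∂y) dx ∧ dy.
  ∂Q/∂x = -10*x
  ∂P/∂y = x - 4*y
  integrand = ∂Q/∂x - ∂P/∂y = -11*x + 4*y.
Integrating over R: integral_0^1 integral_0^{1-x} (-11*x + 4*y) dy dx = -7/6.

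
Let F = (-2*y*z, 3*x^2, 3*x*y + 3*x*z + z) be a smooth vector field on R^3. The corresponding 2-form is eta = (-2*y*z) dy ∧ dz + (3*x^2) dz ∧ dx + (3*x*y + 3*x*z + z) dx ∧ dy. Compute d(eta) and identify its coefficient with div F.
d(eta) = (3*x + 1) dx ∧ dy ∧ dz; div F = 3*x + 1

For a 2-form in R^3 of the form above, applying d gives a 3-form with coefficient ∂P/∂x + ∂Q/∂y + ∂R/∂z:
  ∂P/∂x = 0
  ∂Q/∂y = 0
  ∂R/∂z = 3*x + 1
Sum = 3*x + 1, which is exactly div F.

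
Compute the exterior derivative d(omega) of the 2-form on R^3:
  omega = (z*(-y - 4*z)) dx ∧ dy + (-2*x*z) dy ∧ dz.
d(omega) = (-y - 10*z) dx ∧ dy ∧ dz

For a 2-form omega = sum_{i<j} g_{ij} dx_i ∧ dx_j, the exterior derivative is
  d(omega) = sum_{i<j} d(g_{ij}) ∧ dx_i ∧ dx_j = sum_{i<j, k} (∂g_{ij}/∂x_k) dx_k ∧ dx_i ∧ dx_j.
Expand each term, using dx_k ∧ dx_i ∧ dx_j = sgn(permutation) dx_{(a)} ∧ dx_{(b)} ∧ dx_{(c)} with (a < b < c) sorted:
  d(z*(-y - 4*z)) includes (∂/∂z)(z*(-y - 4*z)) dz = (-y - 8*z) dz, which multiplied by dx ∧ dy gives (-y - 8*z) dx ∧ dy ∧ dz
  d(-2*x*z) includes (∂/∂x)(-2*x*z) dx = (-2*z) dx, which multiplied by dy ∧ dz gives (-2*z) dx ∧ dy ∧ dz
Collecting like 3-forms: d(omega) = (-y - 10*z) dx ∧ dy ∧ dz.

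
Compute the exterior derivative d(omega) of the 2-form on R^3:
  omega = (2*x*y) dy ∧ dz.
d(omega) = (2*y) dx ∧ dy ∧ dz

For a 2-form omega = sum_{i<j} g_{ij} dx_i ∧ dx_j, the exterior derivative is
  d(omega) = sum_{i<j} d(g_{ij}) ∧ dx_i ∧ dx_j = sum_{i<j, k} (∂g_{ij}/∂x_k) dx_k ∧ dx_i ∧ dx_j.
Expand each term, using dx_k ∧ dx_i ∧ dx_j = sgn(permutation) dx_{(a)} ∧ dx_{(b)} ∧ dx_{(c)} with (a < b < c) sorted:
  d(2*x*y) includes (∂/∂x)(2*x*y) dx = (2*y) dx, which multiplied by dy ∧ dz gives (2*y) dx ∧ dy ∧ dz
Collecting like 3-forms: d(omega) = (2*y) dx ∧ dy ∧ dz.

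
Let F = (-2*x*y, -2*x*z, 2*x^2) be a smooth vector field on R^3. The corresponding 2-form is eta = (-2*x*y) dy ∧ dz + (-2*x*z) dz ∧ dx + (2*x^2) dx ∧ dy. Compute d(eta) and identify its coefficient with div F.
d(eta) = (-2*y) dx ∧ dy ∧ dz; div F = -2*y

For a 2-form in R^3 of the form above, applying d gives a 3-form with coefficient ∂P/∂x + ∂Q/∂y + ∂R/∂z:
  ∂P/∂x = -2*y
  ∂Q/∂y = 0
  ∂R/∂z = 0
Sum = -2*y, which is exactly div F.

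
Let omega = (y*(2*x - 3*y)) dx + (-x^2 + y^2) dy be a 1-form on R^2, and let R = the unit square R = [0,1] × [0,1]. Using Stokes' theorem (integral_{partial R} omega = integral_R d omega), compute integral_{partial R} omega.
integral_(partial R) omega = 1

Stokes: integral_partial_R omega = integral_R d omega with d omega = (∂Q/∂x - ∂P/∂y) dx ∧ dy.
  ∂Q/∂x = -2*x
  ∂P/∂y = 2*x - 6*y
  integrand = ∂Q/∂x - ∂P/∂y = -4*x + 6*y.
Integrating over R: integral_0^1 integral_0^1 (-4*x + 6*y) dx dy = 1.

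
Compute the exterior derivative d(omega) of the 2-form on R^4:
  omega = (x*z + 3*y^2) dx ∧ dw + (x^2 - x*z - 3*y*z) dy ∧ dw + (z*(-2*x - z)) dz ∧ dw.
d(omega) = (2*x - 6*y - z) dx ∧ dy ∧ dw + (-x - 2*z) dx ∧ dz ∧ dw + (x + 3*y) dy ∧ dz ∧ dw

For a 2-form omega = sum_{i<j} g_{ij} dx_i ∧ dx_j, the exterior derivative is
  d(omega) = sum_{i<j} d(g_{ij}) ∧ dx_i ∧ dx_j = sum_{i<j, k} (∂g_{ij}/∂x_k) dx_k ∧ dx_i ∧ dx_j.
Expand each term, using dx_k ∧ dx_i ∧ dx_j = sgn(permutation) dx_{(a)} ∧ dx_{(b)} ∧ dx_{(c)} with (a < b < c) sorted:
  d(x*z + 3*y^2) includes (∂/∂y)(x*z + 3*y^2) dy = (6*y) dy, which multiplied by dx ∧ dw gives (-6*y) dx ∧ dy ∧ dw
  d(x*z + 3*y^2) includes (∂/∂z)(x*z + 3*y^2) dz = (x) dz, which multiplied by dx ∧ dw gives (-x) dx ∧ dz ∧ dw
  d(x^2 - x*z - 3*y*z) includes (∂/∂x)(x^2 - x*z - 3*y*z) dx = (2*x - z) dx, which multiplied by dy ∧ dw gives (2*x - z) dx ∧ dy ∧ dw
  d(x^2 - x*z - 3*y*z) includes (∂/∂z)(x^2 - x*z - 3*y*z) dz = (-x - 3*y) dz, which multiplied by dy ∧ dw gives (x + 3*y) dy ∧ dz ∧ dw
  d(z*(-2*x - z)) includes (∂/∂x)(z*(-2*x - z)) dx = (-2*z) dx, which multiplied by dz ∧ dw gives (-2*z) dx ∧ dz ∧ dw
Collecting like 3-forms: d(omega) = (2*x - 6*y - z) dx ∧ dy ∧ dw + (-x - 2*z) dx ∧ dz ∧ dw + (x + 3*y) dy ∧ dz ∧ dw.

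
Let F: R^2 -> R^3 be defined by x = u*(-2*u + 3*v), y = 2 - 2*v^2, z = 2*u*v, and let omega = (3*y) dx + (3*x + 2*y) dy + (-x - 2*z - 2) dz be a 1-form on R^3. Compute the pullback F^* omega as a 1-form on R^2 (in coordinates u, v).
F^* omega = (4*u^2*v + 10*u*v^2 - 24*u - 18*v^3 + 14*v) du + (4*u^3 + 10*u^2*v - 54*u*v^2 + 14*u + 16*v^3 - 16*v) dv

Using F^*(f dg) = (f ∘ F) d(g ∘ F), substitute each coordinate x_i by F_i(u, v) in f_i, and replace dx_i by d F_i = (∂F_i/∂u) du + (∂F_i/∂v) dv.
  For the x component: f_1(F) = 6 - 6*v^2; d F_1 = (-4*u + 3*v) du + (3*u) dv
  For the y component: f_2(F) = -6*u^2 + 9*u*v - 4*v^2 + 4; d F_2 = (0) du + (-4*v) dv
  For the z component: f_3(F) = 2*u^2 - 7*u*v - 2; d F_3 = (2*v) du + (2*u) dv
Combining and collecting du, dv coefficients:
  coeff of du: 4*u^2*v + 10*u*v^2 - 24*u - 18*v^3 + 14*v
  coeff of dv: 4*u^3 + 10*u^2*v - 54*u*v^2 + 14*u + 16*v^3 - 16*v
F^* omega = (4*u^2*v + 10*u*v^2 - 24*u - 18*v^3 + 14*v) du + (4*u^3 + 10*u^2*v - 54*u*v^2 + 14*u + 16*v^3 - 16*v) dv.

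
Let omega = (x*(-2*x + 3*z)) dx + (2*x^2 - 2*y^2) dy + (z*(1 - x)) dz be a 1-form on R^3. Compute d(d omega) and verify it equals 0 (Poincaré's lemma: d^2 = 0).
d(d omega) = 0

Step 1: d omega = sum_{i<j} (∂f_j/∂x_i - ∂f_i/∂x_j) dx_i ∧ dx_j:
  coeff of dx ∧ dy: 4*x
  coeff of dx ∧ dz: -3*x - z
  coeff of dy ∧ dz: 0
Step 2: Apply d again to each 2-form coefficient. The only possible 3-form in R^3 is dx ∧ dy ∧ dz, with coefficient
  ∂(coeff of dy∧dz)/∂x - ∂(coeff of dx∧dz)/∂y + ∂(coeff of dx∧dy)/∂z
  = ∂/∂x (0) - ∂/∂y (-3*x - z) + ∂/∂z (4*x).
Each of these terms simplifies to sums of mixed partials that cancel in pairs. The result is 0 (by equality of mixed partials for smooth functions — Schwarz / Clairaut).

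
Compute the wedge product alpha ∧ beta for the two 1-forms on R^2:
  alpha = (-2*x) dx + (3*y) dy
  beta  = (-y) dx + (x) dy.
alpha ∧ beta = (-2*x^2 + 3*y^2) dx ∧ dy

Distribute the wedge, using dx_i ∧ dx_j = -dx_j ∧ dx_i and dx_i ∧ dx_i = 0. For each pair (i, j) with i < j, the coefficient of dx_i ∧ dx_j in alpha ∧ beta is (alpha_i * beta_j - alpha_j * beta_i). Collecting: alpha ∧ beta = (-2*x^2 + 3*y^2) dx ∧ dy.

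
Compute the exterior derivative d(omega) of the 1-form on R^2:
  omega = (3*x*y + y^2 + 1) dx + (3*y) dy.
d(omega) = (-3*x - 2*y) dx ∧ dy

For a 1-form omega = sum_i f_i dx_i, the exterior derivative is
  d(omega) = sum_{i < j} (∂f_j/∂x_i - ∂f_i/∂x_j) dx_i ∧ dx_j.
  coefficient of dx ∧ dy: ∂f_2/∂x - ∂f_1/∂y = ∂(3*y)/∂x - ∂(3*x*y + y^2 + 1)/∂y = -3*x - 2*y
Assembling: d(omega) = (-3*x - 2*y) dx ∧ dy.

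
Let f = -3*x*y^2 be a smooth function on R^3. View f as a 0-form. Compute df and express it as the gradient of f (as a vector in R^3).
df = (-3*y^2) dx + (-6*x*y) dy + (0) dz; grad f = (-3*y^2, -6*x*y, 0)

For a 0-form f, d f = (∂f/∂x) dx + (∂f/∂y) dy + (∂f/∂z) dz. The components of the vector representation are exactly the entries of grad f in Cartesian coordinates:
  ∂f/∂x = -3*y^2
  ∂f/∂y = -6*x*y
  ∂f/∂z = 0.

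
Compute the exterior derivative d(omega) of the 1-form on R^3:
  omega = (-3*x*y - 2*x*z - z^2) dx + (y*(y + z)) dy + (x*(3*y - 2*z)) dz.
d(omega) = (3*x) dx ∧ dy + (2*x + 3*y) dx ∧ dz + (3*x - y) dy ∧ dz

For a 1-form omega = sum_i f_i dx_i, the exterior derivative is
  d(omega) = sum_{i < j} (∂f_j/∂x_i - ∂f_i/∂x_j) dx_i ∧ dx_j.
  coefficient of dx ∧ dy: ∂f_2/∂x - ∂f_1/∂y = ∂(y*(y + z))/∂x - ∂(-3*x*y - 2*x*z - z^2)/∂y = 3*x
  coefficient of dx ∧ dz: ∂f_3/∂x - ∂f_1/∂z = ∂(x*(3*y - 2*z))/∂x - ∂(-3*x*y - 2*x*z - z^2)/∂z = 2*x + 3*y
  coefficient of dy ∧ dz: ∂f_3/∂y - ∂f_2/∂z = ∂(x*(3*y - 2*z))/∂y - ∂(y*(y + z))/∂z = 3*x - y
Assembling: d(omega) = (3*x) dx ∧ dy + (2*x + 3*y) dx ∧ dz + (3*x - y) dy ∧ dz.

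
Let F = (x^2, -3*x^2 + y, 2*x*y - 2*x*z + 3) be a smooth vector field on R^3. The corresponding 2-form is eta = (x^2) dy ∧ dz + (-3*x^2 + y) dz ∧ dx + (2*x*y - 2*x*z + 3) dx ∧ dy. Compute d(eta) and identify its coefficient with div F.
d(eta) = (1) dx ∧ dy ∧ dz; div F = 1

For a 2-form in R^3 of the form above, applying d gives a 3-form with coefficient ∂P/∂x + ∂Q/∂y + ∂R/∂z:
  ∂P/∂x = 2*x
  ∂Q/∂y = 1
  ∂R/∂z = -2*x
Sum = 1, which is exactly div F.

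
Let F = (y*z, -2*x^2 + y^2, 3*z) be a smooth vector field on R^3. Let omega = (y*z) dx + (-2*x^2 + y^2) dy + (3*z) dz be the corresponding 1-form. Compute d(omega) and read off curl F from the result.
d(omega) = (0) dy ∧ dz + (y) dz ∧ dx + (-4*x - z) dx ∧ dy; curl F = (0, y, -4*x - z)

d omega = sum_{i<j} (∂f_j/∂x_i - ∂f_i/∂x_j) dx_i ∧ dx_j. Under the identification (dy ∧ dz, dz ∧ dx, dx ∧ dy) ↔ (e_x, e_y, e_z), the coefficients are exactly the components of curl F. Compute:
  ∂R/∂y - ∂Q/∂z = (0) - (0) = 0
  ∂P/∂z - ∂R/∂x = (y) - (0) = y
  ∂Q/∂x - ∂P/∂y = (-4*x) - (z) = -4*x - z.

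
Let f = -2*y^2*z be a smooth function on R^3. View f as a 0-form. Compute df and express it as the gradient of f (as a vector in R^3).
df = (0) dx + (-4*y*z) dy + (-2*y^2) dz; grad f = (0, -4*y*z, -2*y^2)

For a 0-form f, d f = (∂f/∂x) dx + (∂f/∂y) dy + (∂f/∂z) dz. The components of the vector representation are exactly the entries of grad f in Cartesian coordinates:
  ∂f/∂x = 0
  ∂f/∂y = -4*y*z
  ∂f/∂z = -2*y^2.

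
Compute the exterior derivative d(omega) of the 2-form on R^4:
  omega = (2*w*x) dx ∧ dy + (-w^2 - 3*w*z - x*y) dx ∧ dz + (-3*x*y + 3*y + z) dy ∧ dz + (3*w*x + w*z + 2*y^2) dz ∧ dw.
d(omega) = (2*x) dx ∧ dy ∧ dw + (x - 3*y) dx ∧ dy ∧ dz + (w - 3*z) dx ∧ dz ∧ dw + (4*y) dy ∧ dz ∧ dw

For a 2-form omega = sum_{i<j} g_{ij} dx_i ∧ dx_j, the exterior derivative is
  d(omega) = sum_{i<j} d(g_{ij}) ∧ dx_i ∧ dx_j = sum_{i<j, k} (∂g_{ij}/∂x_k) dx_k ∧ dx_i ∧ dx_j.
Expand each term, using dx_k ∧ dx_i ∧ dx_j = sgn(permutation) dx_{(a)} ∧ dx_{(b)} ∧ dx_{(c)} with (a < b < c) sorted:
  d(2*w*x) includes (∂/∂w)(2*w*x) dw = (2*x) dw, which multiplied by dx ∧ dy gives (2*x) dx ∧ dy ∧ dw
  d(-w^2 - 3*w*z - x*y) includes (∂/∂y)(-w^2 - 3*w*z - x*y) dy = (-x) dy, which multiplied by dx ∧ dz gives (x) dx ∧ dy ∧ dz
  d(-w^2 - 3*w*z - x*y) includes (∂/∂w)(-w^2 - 3*w*z - x*y) dw = (-2*w - 3*z) dw, which multiplied by dx ∧ dz gives (-2*w - 3*z) dx ∧ dz ∧ dw
  d(-3*x*y + 3*y + z) includes (∂/∂x)(-3*x*y + 3*y + z) dx = (-3*y) dx, which multiplied by dy ∧ dz gives (-3*y) dx ∧ dy ∧ dz
  d(3*w*x + w*z + 2*y^2) includes (∂/∂x)(3*w*x + w*z + 2*y^2) dx = (3*w) dx, which multiplied by dz ∧ dw gives (3*w) dx ∧ dz ∧ dw
  d(3*w*x + w*z + 2*y^2) includes (∂/∂y)(3*w*x + w*z + 2*y^2) dy = (4*y) dy, which multiplied by dz ∧ dw gives (4*y) dy ∧ dz ∧ dw
Collecting like 3-forms: d(omega) = (2*x) dx ∧ dy ∧ dw + (x - 3*y) dx ∧ dy ∧ dz + (w - 3*z) dx ∧ dz ∧ dw + (4*y) dy ∧ dz ∧ dw.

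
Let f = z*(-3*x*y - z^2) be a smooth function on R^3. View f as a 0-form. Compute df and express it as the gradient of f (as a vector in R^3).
df = (-3*y*z) dx + (-3*x*z) dy + (-3*x*y - 3*z^2) dz; grad f = (-3*y*z, -3*x*z, -3*x*y - 3*z^2)

For a 0-form f, d f = (∂f/∂x) dx + (∂f/∂y) dy + (∂f/∂z) dz. The components of the vector representation are exactly the entries of grad f in Cartesian coordinates:
  ∂f/∂x = -3*y*z
  ∂f/∂y = -3*x*z
  ∂f/∂z = -3*x*y - 3*z^2.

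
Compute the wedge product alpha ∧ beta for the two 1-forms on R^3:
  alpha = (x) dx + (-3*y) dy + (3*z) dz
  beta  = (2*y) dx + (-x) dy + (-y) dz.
alpha ∧ beta = (-x^2 + 6*y^2) dx ∧ dy + (-y*(x + 6*z)) dx ∧ dz + (3*x*z + 3*y^2) dy ∧ dz

Distribute the wedge, using dx_i ∧ dx_j = -dx_j ∧ dx_i and dx_i ∧ dx_i = 0. For each pair (i, j) with i < j, the coefficient of dx_i ∧ dx_j in alpha ∧ beta is (alpha_i * beta_j - alpha_j * beta_i). Collecting: alpha ∧ beta = (-x^2 + 6*y^2) dx ∧ dy + (-y*(x + 6*z)) dx ∧ dz + (3*x*z + 3*y^2) dy ∧ dz.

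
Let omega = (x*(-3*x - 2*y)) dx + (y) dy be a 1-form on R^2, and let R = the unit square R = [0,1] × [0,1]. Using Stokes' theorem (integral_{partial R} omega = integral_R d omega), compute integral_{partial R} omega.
integral_(partial R) omega = 1

Stokes: integral_partial_R omega = integral_R d omega with d omega = (∂Q/∂x - ∂P/∂y) dx ∧ dy.
  ∂Q/∂x = 0
  ∂P/∂y = -2*x
  integrand = ∂Q/∂x - ∂P/∂y = 2*x.
Integrating over R: integral_0^1 integral_0^1 (2*x) dx dy = 1.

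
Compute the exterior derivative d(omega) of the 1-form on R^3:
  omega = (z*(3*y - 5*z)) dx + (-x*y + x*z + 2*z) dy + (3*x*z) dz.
d(omega) = (-y - 2*z) dx ∧ dy + (-3*y + 13*z) dx ∧ dz + (-x - 2) dy ∧ dz

For a 1-form omega = sum_i f_i dx_i, the exterior derivative is
  d(omega) = sum_{i < j} (∂f_j/∂x_i - ∂f_i/∂x_j) dx_i ∧ dx_j.
  coefficient of dx ∧ dy: ∂f_2/∂x - ∂f_1/∂y = ∂(-x*y + x*z + 2*z)/∂x - ∂(z*(3*y - 5*z))/∂y = -y - 2*z
  coefficient of dx ∧ dz: ∂f_3/∂x - ∂f_1/∂z = ∂(3*x*z)/∂x - ∂(z*(3*y - 5*z))/∂z = -3*y + 13*z
  coefficient of dy ∧ dz: ∂f_3/∂y - ∂f_2/∂z = ∂(3*x*z)/∂y - ∂(-x*y + x*z + 2*z)/∂z = -x - 2
Assembling: d(omega) = (-y - 2*z) dx ∧ dy + (-3*y + 13*z) dx ∧ dz + (-x - 2) dy ∧ dz.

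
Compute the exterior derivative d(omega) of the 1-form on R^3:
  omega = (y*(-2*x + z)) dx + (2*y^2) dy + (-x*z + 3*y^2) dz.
d(omega) = (2*x - z) dx ∧ dy + (-y - z) dx ∧ dz + (6*y) dy ∧ dz

For a 1-form omega = sum_i f_i dx_i, the exterior derivative is
  d(omega) = sum_{i < j} (∂f_j/∂x_i - ∂f_i/∂x_j) dx_i ∧ dx_j.
  coefficient of dx ∧ dy: ∂f_2/∂x - ∂f_1/∂y = ∂(2*y^2)/∂x - ∂(y*(-2*x + z))/∂y = 2*x - z
  coefficient of dx ∧ dz: ∂f_3/∂x - ∂f_1/∂z = ∂(-x*z + 3*y^2)/∂x - ∂(y*(-2*x + z))/∂z = -y - z
  coefficient of dy ∧ dz: ∂f_3/∂y - ∂f_2/∂z = ∂(-x*z + 3*y^2)/∂y - ∂(2*y^2)/∂z = 6*y
Assembling: d(omega) = (2*x - z) dx ∧ dy + (-y - z) dx ∧ dz + (6*y) dy ∧ dz.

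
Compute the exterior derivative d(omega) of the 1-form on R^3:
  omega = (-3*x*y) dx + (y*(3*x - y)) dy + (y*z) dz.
d(omega) = (3*x + 3*y) dx ∧ dy + (z) dy ∧ dz

For a 1-form omega = sum_i f_i dx_i, the exterior derivative is
  d(omega) = sum_{i < j} (∂f_j/∂x_i - ∂f_i/∂x_j) dx_i ∧ dx_j.
  coefficient of dx ∧ dy: ∂f_2/∂x - ∂f_1/∂y = ∂(y*(3*x - y))/∂x - ∂(-3*x*y)/∂y = 3*x + 3*y
  coefficient of dy ∧ dz: ∂f_3/∂y - ∂f_2/∂z = ∂(y*z)/∂y - ∂(y*(3*x - y))/∂z = z
Assembling: d(omega) = (3*x + 3*y) dx ∧ dy + (z) dy ∧ dz.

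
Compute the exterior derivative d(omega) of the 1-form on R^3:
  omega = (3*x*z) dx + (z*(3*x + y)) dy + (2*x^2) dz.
d(omega) = (3*z) dx ∧ dy + (x) dx ∧ dz + (-3*x - y) dy ∧ dz

For a 1-form omega = sum_i f_i dx_i, the exterior derivative is
  d(omega) = sum_{i < j} (∂f_j/∂x_i - ∂f_i/∂x_j) dx_i ∧ dx_j.
  coefficient of dx ∧ dy: ∂f_2/∂x - ∂f_1/∂y = ∂(z*(3*x + y))/∂x - ∂(3*x*z)/∂y = 3*z
  coefficient of dx ∧ dz: ∂f_3/∂x - ∂f_1/∂z = ∂(2*x^2)/∂x - ∂(3*x*z)/∂z = x
  coefficient of dy ∧ dz: ∂f_3/∂y - ∂f_2/∂z = ∂(2*x^2)/∂y - ∂(z*(3*x + y))/∂z = -3*x - y
Assembling: d(omega) = (3*z) dx ∧ dy + (x) dx ∧ dz + (-3*x - y) dy ∧ dz.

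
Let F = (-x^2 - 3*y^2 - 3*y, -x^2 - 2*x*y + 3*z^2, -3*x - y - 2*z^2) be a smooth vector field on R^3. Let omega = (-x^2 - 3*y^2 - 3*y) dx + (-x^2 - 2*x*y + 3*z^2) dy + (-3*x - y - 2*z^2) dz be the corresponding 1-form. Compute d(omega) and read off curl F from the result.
d(omega) = (-6*z - 1) dy ∧ dz + (3) dz ∧ dx + (-2*x + 4*y + 3) dx ∧ dy; curl F = (-6*z - 1, 3, -2*x + 4*y + 3)

d omega = sum_{i<j} (∂f_j/∂x_i - ∂f_i/∂x_j) dx_i ∧ dx_j. Under the identification (dy ∧ dz, dz ∧ dx, dx ∧ dy) ↔ (e_x, e_y, e_z), the coefficients are exactly the components of curl F. Compute:
  ∂R/∂y - ∂Q/∂z = (-1) - (6*z) = -6*z - 1
  ∂P/∂z - ∂R/∂x = (0) - (-3) = 3
  ∂Q/∂x - ∂P/∂y = (-2*x - 2*y) - (-6*y - 3) = -2*x + 4*y + 3.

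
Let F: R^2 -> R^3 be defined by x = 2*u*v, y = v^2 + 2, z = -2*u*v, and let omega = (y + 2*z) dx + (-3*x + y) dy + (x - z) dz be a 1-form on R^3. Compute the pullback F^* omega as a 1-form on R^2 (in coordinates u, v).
F^* omega = (2*v*(-8*u*v + v^2 + 2)) du + (-16*u^2*v - 10*u*v^2 + 4*u + 2*v^3 + 4*v) dv

Using F^*(f dg) = (f ∘ F) d(g ∘ F), substitute each coordinate x_i by F_i(u, v) in f_i, and replace dx_i by d F_i = (∂F_i/∂u) du + (∂F_i/∂v) dv.
  For the x component: f_1(F) = -4*u*v + v^2 + 2; d F_1 = (2*v) du + (2*u) dv
  For the y component: f_2(F) = -6*u*v + v^2 + 2; d F_2 = (0) du + (2*v) dv
  For the z component: f_3(F) = 4*u*v; d F_3 = (-2*v) du + (-2*u) dv
Combining and collecting du, dv coefficients:
  coeff of du: 2*v*(-8*u*v + v^2 + 2)
  coeff of dv: -16*u^2*v - 10*u*v^2 + 4*u + 2*v^3 + 4*v
F^* omega = (2*v*(-8*u*v + v^2 + 2)) du + (-16*u^2*v - 10*u*v^2 + 4*u + 2*v^3 + 4*v) dv.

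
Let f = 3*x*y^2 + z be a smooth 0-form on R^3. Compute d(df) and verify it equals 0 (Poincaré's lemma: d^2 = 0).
d(df) = 0

Step 1: df = sum_i (∂f/∂x_i) dx_i = (3*y^2) dx + (6*x*y) dy + (1) dz.
Step 2: Apply d again. Using the 1-form formula, the coefficient of dx ∧ dy in d(df) is ∂^2 f/∂x ∂y - ∂^2 f/∂y ∂x = (6*y) - (6*y) = 0 (equality of mixed partials for smooth f).
Similarly for dx ∧ dz and dy ∧ dz — all coefficients vanish. So d(df) = 0.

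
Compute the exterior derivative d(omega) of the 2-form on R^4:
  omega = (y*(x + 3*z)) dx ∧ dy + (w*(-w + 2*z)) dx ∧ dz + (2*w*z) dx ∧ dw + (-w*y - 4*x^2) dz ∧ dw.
d(omega) = (3*y) dx ∧ dy ∧ dz + (-4*w - 8*x + 2*z) dx ∧ dz ∧ dw + (-w) dy ∧ dz ∧ dw

For a 2-form omega = sum_{i<j} g_{ij} dx_i ∧ dx_j, the exterior derivative is
  d(omega) = sum_{i<j} d(g_{ij}) ∧ dx_i ∧ dx_j = sum_{i<j, k} (∂g_{ij}/∂x_k) dx_k ∧ dx_i ∧ dx_j.
Expand each term, using dx_k ∧ dx_i ∧ dx_j = sgn(permutation) dx_{(a)} ∧ dx_{(b)} ∧ dx_{(c)} with (a < b < c) sorted:
  d(y*(x + 3*z)) includes (∂/∂z)(y*(x + 3*z)) dz = (3*y) dz, which multiplied by dx ∧ dy gives (3*y) dx ∧ dy ∧ dz
  d(w*(-w + 2*z)) includes (∂/∂w)(w*(-w + 2*z)) dw = (-2*w + 2*z) dw, which multiplied by dx ∧ dz gives (-2*w + 2*z) dx ∧ dz ∧ dw
  d(2*w*z) includes (∂/∂z)(2*w*z) dz = (2*w) dz, which multiplied by dx ∧ dw gives (-2*w) dx ∧ dz ∧ dw
  d(-w*y - 4*x^2) includes (∂/∂x)(-w*y - 4*x^2) dx = (-8*x) dx, which multiplied by dz ∧ dw gives (-8*x) dx ∧ dz ∧ dw
  d(-w*y - 4*x^2) includes (∂/∂y)(-w*y - 4*x^2) dy = (-w) dy, which multiplied by dz ∧ dw gives (-w) dy ∧ dz ∧ dw
Collecting like 3-forms: d(omega) = (3*y) dx ∧ dy ∧ dz + (-4*w - 8*x + 2*z) dx ∧ dz ∧ dw + (-w) dy ∧ dz ∧ dw.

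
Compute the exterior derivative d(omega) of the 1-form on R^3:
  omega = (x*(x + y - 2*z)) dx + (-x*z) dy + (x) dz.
d(omega) = (-x - z) dx ∧ dy + (2*x + 1) dx ∧ dz + (x) dy ∧ dz

For a 1-form omega = sum_i f_i dx_i, the exterior derivative is
  d(omega) = sum_{i < j} (∂f_j/∂x_i - ∂f_i/∂x_j) dx_i ∧ dx_j.
  coefficient of dx ∧ dy: ∂f_2/∂x - ∂f_1/∂y = ∂(-x*z)/∂x - ∂(x*(x + y - 2*z))/∂y = -x - z
  coefficient of dx ∧ dz: ∂f_3/∂x - ∂f_1/∂z = ∂(x)/∂x - ∂(x*(x + y - 2*z))/∂z = 2*x + 1
  coefficient of dy ∧ dz: ∂f_3/∂y - ∂f_2/∂z = ∂(x)/∂y - ∂(-x*z)/∂z = x
Assembling: d(omega) = (-x - z) dx ∧ dy + (2*x + 1) dx ∧ dz + (x) dy ∧ dz.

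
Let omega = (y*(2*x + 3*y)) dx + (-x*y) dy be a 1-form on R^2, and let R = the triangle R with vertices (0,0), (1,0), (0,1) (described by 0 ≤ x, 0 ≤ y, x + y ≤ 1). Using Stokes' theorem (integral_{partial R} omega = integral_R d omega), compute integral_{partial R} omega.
integral_(partial R) omega = -3/2

Stokes: integral_partial_R omega = integral_R d omega with d omega = (∂Q/∂x - ∂P/∂y) dx ∧ dy.
  ∂Q/∂x = -y
  ∂P/∂y = 2*x + 6*y
  integrand = ∂Q/∂x - ∂P/∂y = -2*x - 7*y.
Integrating over R: integral_0^1 integral_0^{1-x} (-2*x - 7*y) dy dx = -3/2.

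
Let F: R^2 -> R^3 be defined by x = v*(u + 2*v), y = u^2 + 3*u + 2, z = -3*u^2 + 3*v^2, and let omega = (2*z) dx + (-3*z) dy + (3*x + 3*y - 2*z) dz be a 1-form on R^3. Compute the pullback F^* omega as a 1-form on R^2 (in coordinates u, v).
F^* omega = (-36*u^3 - 24*u^2*v - 27*u^2 - 18*u*v^2 - 36*u + 6*v^3 - 27*v^2) du + (-6*u^3 + 30*u^2*v + 24*u*v^2 + 54*u*v + 24*v^3 + 36*v) dv

Using F^*(f dg) = (f ∘ F) d(g ∘ F), substitute each coordinate x_i by F_i(u, v) in f_i, and replace dx_i by d F_i = (∂F_i/∂u) du + (∂F_i/∂v) dv.
  For the x component: f_1(F) = -6*u^2 + 6*v^2; d F_1 = (v) du + (u + 4*v) dv
  For the y component: f_2(F) = 9*u^2 - 9*v^2; d F_2 = (2*u + 3) du + (0) dv
  For the z component: f_3(F) = 9*u^2 + 3*u*v + 9*u + 6; d F_3 = (-6*u) du + (6*v) dv
Combining and collecting du, dv coefficients:
  coeff of du: -36*u^3 - 24*u^2*v - 27*u^2 - 18*u*v^2 - 36*u + 6*v^3 - 27*v^2
  coeff of dv: -6*u^3 + 30*u^2*v + 24*u*v^2 + 54*u*v + 24*v^3 + 36*v
F^* omega = (-36*u^3 - 24*u^2*v - 27*u^2 - 18*u*v^2 - 36*u + 6*v^3 - 27*v^2) du + (-6*u^3 + 30*u^2*v + 24*u*v^2 + 54*u*v + 24*v^3 + 36*v) dv.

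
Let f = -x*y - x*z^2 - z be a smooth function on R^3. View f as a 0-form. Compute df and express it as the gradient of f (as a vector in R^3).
df = (-y - z^2) dx + (-x) dy + (-2*x*z - 1) dz; grad f = (-y - z^2, -x, -2*x*z - 1)

For a 0-form f, d f = (∂f/∂x) dx + (∂f/∂y) dy + (∂f/∂z) dz. The components of the vector representation are exactly the entries of grad f in Cartesian coordinates:
  ∂f/∂x = -y - z^2
  ∂f/∂y = -x
  ∂f/∂z = -2*x*z - 1.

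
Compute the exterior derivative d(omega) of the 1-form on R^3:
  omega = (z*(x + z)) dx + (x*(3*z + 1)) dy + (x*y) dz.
d(omega) = (3*z + 1) dx ∧ dy + (-x + y - 2*z) dx ∧ dz + (-2*x) dy ∧ dz

For a 1-form omega = sum_i f_i dx_i, the exterior derivative is
  d(omega) = sum_{i < j} (∂f_j/∂x_i - ∂f_i/∂x_j) dx_i ∧ dx_j.
  coefficient of dx ∧ dy: ∂f_2/∂x - ∂f_1/∂y = ∂(x*(3*z + 1))/∂x - ∂(z*(x + z))/∂y = 3*z + 1
  coefficient of dx ∧ dz: ∂f_3/∂x - ∂f_1/∂z = ∂(x*y)/∂x - ∂(z*(x + z))/∂z = -x + y - 2*z
  coefficient of dy ∧ dz: ∂f_3/∂y - ∂f_2/∂z = ∂(x*y)/∂y - ∂(x*(3*z + 1))/∂z = -2*x
Assembling: d(omega) = (3*z + 1) dx ∧ dy + (-x + y - 2*z) dx ∧ dz + (-2*x) dy ∧ dz.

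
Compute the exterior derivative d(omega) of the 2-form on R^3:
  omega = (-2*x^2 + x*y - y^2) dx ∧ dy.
d(omega) = 0

For a 2-form omega = sum_{i<j} g_{ij} dx_i ∧ dx_j, the exterior derivative is
  d(omega) = sum_{i<j} d(g_{ij}) ∧ dx_i ∧ dx_j = sum_{i<j, k} (∂g_{ij}/∂x_k) dx_k ∧ dx_i ∧ dx_j.
Expand each term, using dx_k ∧ dx_i ∧ dx_j = sgn(permutation) dx_{(a)} ∧ dx_{(b)} ∧ dx_{(c)} with (a < b < c) sorted:

Collecting like 3-forms: d(omega) = 0.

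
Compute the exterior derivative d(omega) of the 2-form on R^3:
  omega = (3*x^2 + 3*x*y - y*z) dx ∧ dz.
d(omega) = (-3*x + z) dx ∧ dy ∧ dz

For a 2-form omega = sum_{i<j} g_{ij} dx_i ∧ dx_j, the exterior derivative is
  d(omega) = sum_{i<j} d(g_{ij}) ∧ dx_i ∧ dx_j = sum_{i<j, k} (∂g_{ij}/∂x_k) dx_k ∧ dx_i ∧ dx_j.
Expand each term, using dx_k ∧ dx_i ∧ dx_j = sgn(permutation) dx_{(a)} ∧ dx_{(b)} ∧ dx_{(c)} with (a < b < c) sorted:
  d(3*x^2 + 3*x*y - y*z) includes (∂/∂y)(3*x^2 + 3*x*y - y*z) dy = (3*x - z) dy, which multiplied by dx ∧ dz gives (-3*x + z) dx ∧ dy ∧ dz
Collecting like 3-forms: d(omega) = (-3*x + z) dx ∧ dy ∧ dz.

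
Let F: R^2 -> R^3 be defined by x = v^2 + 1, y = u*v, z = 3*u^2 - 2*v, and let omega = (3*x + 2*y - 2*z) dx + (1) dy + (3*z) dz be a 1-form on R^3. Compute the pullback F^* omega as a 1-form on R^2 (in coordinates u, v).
F^* omega = (54*u^3 - 36*u*v + v) du + (-12*u^2*v - 18*u^2 + 4*u*v^2 + u + 6*v^3 + 8*v^2 + 18*v) dv

Using F^*(f dg) = (f ∘ F) d(g ∘ F), substitute each coordinate x_i by F_i(u, v) in f_i, and replace dx_i by d F_i = (∂F_i/∂u) du + (∂F_i/∂v) dv.
  For the x component: f_1(F) = -6*u^2 + 2*u*v + 3*v^2 + 4*v + 3; d F_1 = (0) du + (2*v) dv
  For the y component: f_2(F) = 1; d F_2 = (v) du + (u) dv
  For the z component: f_3(F) = 9*u^2 - 6*v; d F_3 = (6*u) du + (-2) dv
Combining and collecting du, dv coefficients:
  coeff of du: 54*u^3 - 36*u*v + v
  coeff of dv: -12*u^2*v - 18*u^2 + 4*u*v^2 + u + 6*v^3 + 8*v^2 + 18*v
F^* omega = (54*u^3 - 36*u*v + v) du + (-12*u^2*v - 18*u^2 + 4*u*v^2 + u + 6*v^3 + 8*v^2 + 18*v) dv.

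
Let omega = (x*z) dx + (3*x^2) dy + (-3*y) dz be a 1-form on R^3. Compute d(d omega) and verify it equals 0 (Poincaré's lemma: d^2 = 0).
d(d omega) = 0

Step 1: d omega = sum_{i<j} (∂f_j/∂x_i - ∂f_i/∂x_j) dx_i ∧ dx_j:
  coeff of dx ∧ dy: 6*x
  coeff of dx ∧ dz: -x
  coeff of dy ∧ dz: -3
Step 2: Apply d again to each 2-form coefficient. The only possible 3-form in R^3 is dx ∧ dy ∧ dz, with coefficient
  ∂(coeff of dy∧dz)/∂x - ∂(coeff of dx∧dz)/∂y + ∂(coeff of dx∧dy)/∂z
  = ∂/∂x (-3) - ∂/∂y (-x) + ∂/∂z (6*x).
Each of these terms simplifies to sums of mixed partials that cancel in pairs. The result is 0 (by equality of mixed partials for smooth functions — Schwarz / Clairaut).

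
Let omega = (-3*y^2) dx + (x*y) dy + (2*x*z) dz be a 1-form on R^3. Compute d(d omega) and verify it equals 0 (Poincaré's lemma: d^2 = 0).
d(d omega) = 0

Step 1: d omega = sum_{i<j} (∂f_j/∂x_i - ∂f_i/∂x_j) dx_i ∧ dx_j:
  coeff of dx ∧ dy: 7*y
  coeff of dx ∧ dz: 2*z
  coeff of dy ∧ dz: 0
Step 2: Apply d again to each 2-form coefficient. The only possible 3-form in R^3 is dx ∧ dy ∧ dz, with coefficient
  ∂(coeff of dy∧dz)/∂x - ∂(coeff of dx∧dz)/∂y + ∂(coeff of dx∧dy)/∂z
  = ∂/∂x (0) - ∂/∂y (2*z) + ∂/∂z (7*y).
Each of these terms simplifies to sums of mixed partials that cancel in pairs. The result is 0 (by equality of mixed partials for smooth functions — Schwarz / Clairaut).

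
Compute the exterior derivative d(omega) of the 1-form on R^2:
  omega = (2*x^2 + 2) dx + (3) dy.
d(omega) = 0

For a 1-form omega = sum_i f_i dx_i, the exterior derivative is
  d(omega) = sum_{i < j} (∂f_j/∂x_i - ∂f_i/∂x_j) dx_i ∧ dx_j.

Assembling: d(omega) = 0.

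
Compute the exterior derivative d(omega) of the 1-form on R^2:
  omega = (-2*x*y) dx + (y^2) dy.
d(omega) = (2*x) dx ∧ dy

For a 1-form omega = sum_i f_i dx_i, the exterior derivative is
  d(omega) = sum_{i < j} (∂f_j/∂x_i - ∂f_i/∂x_j) dx_i ∧ dx_j.
  coefficient of dx ∧ dy: ∂f_2/∂x - ∂f_1/∂y = ∂(y^2)/∂x - ∂(-2*x*y)/∂y = 2*x
Assembling: d(omega) = (2*x) dx ∧ dy.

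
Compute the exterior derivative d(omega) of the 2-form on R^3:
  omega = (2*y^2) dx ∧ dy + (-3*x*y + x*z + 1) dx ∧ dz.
d(omega) = (3*x) dx ∧ dy ∧ dz

For a 2-form omega = sum_{i<j} g_{ij} dx_i ∧ dx_j, the exterior derivative is
  d(omega) = sum_{i<j} d(g_{ij}) ∧ dx_i ∧ dx_j = sum_{i<j, k} (∂g_{ij}/∂x_k) dx_k ∧ dx_i ∧ dx_j.
Expand each term, using dx_k ∧ dx_i ∧ dx_j = sgn(permutation) dx_{(a)} ∧ dx_{(b)} ∧ dx_{(c)} with (a < b < c) sorted:
  d(-3*x*y + x*z + 1) includes (∂/∂y)(-3*x*y + x*z + 1) dy = (-3*x) dy, which multiplied by dx ∧ dz gives (3*x) dx ∧ dy ∧ dz
Collecting like 3-forms: d(omega) = (3*x) dx ∧ dy ∧ dz.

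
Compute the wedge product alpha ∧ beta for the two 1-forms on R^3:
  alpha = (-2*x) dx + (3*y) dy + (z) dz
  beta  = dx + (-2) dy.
alpha ∧ beta = (4*x - 3*y) dx ∧ dy + (-z) dx ∧ dz + (2*z) dy ∧ dz

Distribute the wedge, using dx_i ∧ dx_j = -dx_j ∧ dx_i and dx_i ∧ dx_i = 0. For each pair (i, j) with i < j, the coefficient of dx_i ∧ dx_j in alpha ∧ beta is (alpha_i * beta_j - alpha_j * beta_i). Collecting: alpha ∧ beta = (4*x - 3*y) dx ∧ dy + (-z) dx ∧ dz + (2*z) dy ∧ dz.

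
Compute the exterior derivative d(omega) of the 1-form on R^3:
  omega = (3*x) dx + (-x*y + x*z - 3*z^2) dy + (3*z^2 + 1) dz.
d(omega) = (-y + z) dx ∧ dy + (-x + 6*z) dy ∧ dz

For a 1-form omega = sum_i f_i dx_i, the exterior derivative is
  d(omega) = sum_{i < j} (∂f_j/∂x_i - ∂f_i/∂x_j) dx_i ∧ dx_j.
  coefficient of dx ∧ dy: ∂f_2/∂x - ∂f_1/∂y = ∂(-x*y + x*z - 3*z^2)/∂x - ∂(3*x)/∂y = -y + z
  coefficient of dy ∧ dz: ∂f_3/∂y - ∂f_2/∂z = ∂(3*z^2 + 1)/∂y - ∂(-x*y + x*z - 3*z^2)/∂z = -x + 6*z
Assembling: d(omega) = (-y + z) dx ∧ dy + (-x + 6*z) dy ∧ dz.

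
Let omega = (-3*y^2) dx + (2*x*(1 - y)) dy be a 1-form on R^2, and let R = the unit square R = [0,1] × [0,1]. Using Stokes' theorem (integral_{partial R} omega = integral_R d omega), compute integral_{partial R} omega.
integral_(partial R) omega = 4

Stokes: integral_partial_R omega = integral_R d omega with d omega = (∂Q/∂x - ∂P/∂y) dx ∧ dy.
  ∂Q/∂x = 2 - 2*y
  ∂P/∂y = -6*y
  integrand = ∂Q/∂x - ∂P/∂y = 4*y + 2.
Integrating over R: integral_0^1 integral_0^1 (4*y + 2) dx dy = 4.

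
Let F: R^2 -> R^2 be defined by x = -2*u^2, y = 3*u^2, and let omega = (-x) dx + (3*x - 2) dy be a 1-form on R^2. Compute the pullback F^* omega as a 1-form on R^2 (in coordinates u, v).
F^* omega = (-44*u^3 - 12*u) du

Using F^*(f dg) = (f ∘ F) d(g ∘ F), substitute each coordinate x_i by F_i(u, v) in f_i, and replace dx_i by d F_i = (∂F_i/∂u) du + (∂F_i/∂v) dv.
  For the x component: f_1(F) = 2*u^2; d F_1 = (-4*u) du + (0) dv
  For the y component: f_2(F) = -6*u^2 - 2; d F_2 = (6*u) du + (0) dv
Combining and collecting du, dv coefficients:
  coeff of du: -44*u^3 - 12*u
  coeff of dv: 0
F^* omega = (-44*u^3 - 12*u) du.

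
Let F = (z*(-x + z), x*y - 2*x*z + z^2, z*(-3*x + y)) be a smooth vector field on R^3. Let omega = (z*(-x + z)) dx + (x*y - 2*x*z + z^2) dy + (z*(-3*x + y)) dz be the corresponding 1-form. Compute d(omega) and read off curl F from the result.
d(omega) = (2*x - z) dy ∧ dz + (-x + 5*z) dz ∧ dx + (y - 2*z) dx ∧ dy; curl F = (2*x - z, -x + 5*z, y - 2*z)

d omega = sum_{i<j} (∂f_j/∂x_i - ∂f_i/∂x_j) dx_i ∧ dx_j. Under the identification (dy ∧ dz, dz ∧ dx, dx ∧ dy) ↔ (e_x, e_y, e_z), the coefficients are exactly the components of curl F. Compute:
  ∂R/∂y - ∂Q/∂z = (z) - (-2*x + 2*z) = 2*x - z
  ∂P/∂z - ∂R/∂x = (-x + 2*z) - (-3*z) = -x + 5*z
  ∂Q/∂x - ∂P/∂y = (y - 2*z) - (0) = y - 2*z.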